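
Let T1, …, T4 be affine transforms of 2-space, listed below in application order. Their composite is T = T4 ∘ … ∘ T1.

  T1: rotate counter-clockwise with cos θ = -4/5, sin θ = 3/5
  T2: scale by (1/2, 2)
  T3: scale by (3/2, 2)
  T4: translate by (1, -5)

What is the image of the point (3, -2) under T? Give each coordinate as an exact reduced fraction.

T(p) = (1/10, 43/5)

T1 rotate counter-clockwise with cos θ = -4/5, sin θ = 3/5: (3, -2) → (-6/5, 17/5)
T2 scale by (1/2, 2): (-6/5, 17/5) → (-3/5, 34/5)
T3 scale by (3/2, 2): (-3/5, 34/5) → (-9/10, 68/5)
T4 translate by (1, -5): (-9/10, 68/5) → (1/10, 43/5)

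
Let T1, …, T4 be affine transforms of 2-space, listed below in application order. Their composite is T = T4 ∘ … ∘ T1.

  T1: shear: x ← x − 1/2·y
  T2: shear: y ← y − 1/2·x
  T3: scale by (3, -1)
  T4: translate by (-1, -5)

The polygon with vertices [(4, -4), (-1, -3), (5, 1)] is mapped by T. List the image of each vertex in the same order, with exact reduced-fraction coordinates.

T1 shear: x ← x − 1/2·y: (4, -4) → (6, -4); (-1, -3) → (1/2, -3); (5, 1) → (9/2, 1)
T2 shear: y ← y − 1/2·x: (6, -4) → (6, -7); (1/2, -3) → (1/2, -13/4); (9/2, 1) → (9/2, -5/4)
T3 scale by (3, -1): (6, -7) → (18, 7); (1/2, -13/4) → (3/2, 13/4); (9/2, -5/4) → (27/2, 5/4)
T4 translate by (-1, -5): (18, 7) → (17, 2); (3/2, 13/4) → (1/2, -7/4); (27/2, 5/4) → (25/2, -15/4)

image vertices: (17, 2), (1/2, -7/4), (25/2, -15/4)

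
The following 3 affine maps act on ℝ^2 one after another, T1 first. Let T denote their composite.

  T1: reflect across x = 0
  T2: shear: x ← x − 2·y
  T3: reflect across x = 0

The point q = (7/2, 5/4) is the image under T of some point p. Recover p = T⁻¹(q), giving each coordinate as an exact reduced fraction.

T1 = [-1 0 0; 0 1 0; 0 0 1]
T2·T1 = [-1 -2 0; 0 1 0; 0 0 1]
T3·…·T1 = [1 2 0; 0 1 0; 0 0 1]
det M = 1; M⁻¹ = [1 -2 0; 0 1 0; 0 0 1]
M⁻¹ · (7/2, 5/4)ᵀ = (1, 5/4)ᵀ

p = (1, 5/4)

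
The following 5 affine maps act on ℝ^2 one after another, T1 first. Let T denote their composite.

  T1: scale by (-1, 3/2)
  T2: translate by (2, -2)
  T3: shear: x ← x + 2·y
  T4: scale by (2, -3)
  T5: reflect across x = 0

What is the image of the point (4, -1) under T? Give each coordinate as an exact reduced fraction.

T1 scale by (-1, 3/2): (4, -1) → (-4, -3/2)
T2 translate by (2, -2): (-4, -3/2) → (-2, -7/2)
T3 shear: x ← x + 2·y: (-2, -7/2) → (-9, -7/2)
T4 scale by (2, -3): (-9, -7/2) → (-18, 21/2)
T5 reflect across x = 0: (-18, 21/2) → (18, 21/2)

T(p) = (18, 21/2)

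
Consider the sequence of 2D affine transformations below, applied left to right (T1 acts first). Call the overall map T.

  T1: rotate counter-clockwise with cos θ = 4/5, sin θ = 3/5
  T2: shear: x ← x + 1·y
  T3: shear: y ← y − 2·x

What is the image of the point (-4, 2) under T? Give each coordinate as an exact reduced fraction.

T(p) = (-26/5, 48/5)

T1 rotate counter-clockwise with cos θ = 4/5, sin θ = 3/5: (-4, 2) → (-22/5, -4/5)
T2 shear: x ← x + 1·y: (-22/5, -4/5) → (-26/5, -4/5)
T3 shear: y ← y − 2·x: (-26/5, -4/5) → (-26/5, 48/5)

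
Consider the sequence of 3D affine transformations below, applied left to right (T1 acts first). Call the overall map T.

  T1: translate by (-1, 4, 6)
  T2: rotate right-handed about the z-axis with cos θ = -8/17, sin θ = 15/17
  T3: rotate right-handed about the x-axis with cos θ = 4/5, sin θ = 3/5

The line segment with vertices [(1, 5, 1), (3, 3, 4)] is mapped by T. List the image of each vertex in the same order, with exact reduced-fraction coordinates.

image vertices: (-135/17, -129/17, 52/17), (-121/17, -614/85, 602/85)

T1 translate by (-1, 4, 6): (1, 5, 1) → (0, 9, 7); (3, 3, 4) → (2, 7, 10)
T2 rotate right-handed about the z-axis with cos θ = -8/17, sin θ = 15/17: (0, 9, 7) → (-135/17, -72/17, 7); (2, 7, 10) → (-121/17, -26/17, 10)
T3 rotate right-handed about the x-axis with cos θ = 4/5, sin θ = 3/5: (-135/17, -72/17, 7) → (-135/17, -129/17, 52/17); (-121/17, -26/17, 10) → (-121/17, -614/85, 602/85)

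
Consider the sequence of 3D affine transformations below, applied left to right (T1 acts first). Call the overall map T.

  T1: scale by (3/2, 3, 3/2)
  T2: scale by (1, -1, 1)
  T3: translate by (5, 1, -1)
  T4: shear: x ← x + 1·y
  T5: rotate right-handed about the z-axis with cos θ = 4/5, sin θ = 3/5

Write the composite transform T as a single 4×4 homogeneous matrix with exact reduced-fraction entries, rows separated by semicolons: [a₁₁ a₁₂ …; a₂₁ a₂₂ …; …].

T1 = [3/2 0 0 0; 0 3 0 0; 0 0 3/2 0; 0 0 0 1]
T2·T1 = [3/2 0 0 0; 0 -3 0 0; 0 0 3/2 0; 0 0 0 1]
T3·…·T1 = [3/2 0 0 5; 0 -3 0 1; 0 0 3/2 -1; 0 0 0 1]
T4·…·T1 = [3/2 -3 0 6; 0 -3 0 1; 0 0 3/2 -1; 0 0 0 1]
T5·…·T1 = [6/5 -3/5 0 21/5; 9/10 -21/5 0 22/5; 0 0 3/2 -1; 0 0 0 1]

T = [6/5 -3/5 0 21/5; 9/10 -21/5 0 22/5; 0 0 3/2 -1; 0 0 0 1]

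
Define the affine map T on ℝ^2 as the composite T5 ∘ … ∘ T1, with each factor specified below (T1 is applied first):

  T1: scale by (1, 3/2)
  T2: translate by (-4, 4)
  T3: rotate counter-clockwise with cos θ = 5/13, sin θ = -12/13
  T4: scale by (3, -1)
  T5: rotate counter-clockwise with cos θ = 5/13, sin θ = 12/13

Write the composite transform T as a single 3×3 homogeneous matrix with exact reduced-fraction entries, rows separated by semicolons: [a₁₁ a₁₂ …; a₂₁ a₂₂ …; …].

T = [-69/169 360/169 1236/169; 240/169 1221/338 668/169; 0 0 1]

T1 = [1 0 0; 0 3/2 0; 0 0 1]
T2·T1 = [1 0 -4; 0 3/2 4; 0 0 1]
T3·…·T1 = [5/13 18/13 28/13; -12/13 15/26 68/13; 0 0 1]
T4·…·T1 = [15/13 54/13 84/13; 12/13 -15/26 -68/13; 0 0 1]
T5·…·T1 = [-69/169 360/169 1236/169; 240/169 1221/338 668/169; 0 0 1]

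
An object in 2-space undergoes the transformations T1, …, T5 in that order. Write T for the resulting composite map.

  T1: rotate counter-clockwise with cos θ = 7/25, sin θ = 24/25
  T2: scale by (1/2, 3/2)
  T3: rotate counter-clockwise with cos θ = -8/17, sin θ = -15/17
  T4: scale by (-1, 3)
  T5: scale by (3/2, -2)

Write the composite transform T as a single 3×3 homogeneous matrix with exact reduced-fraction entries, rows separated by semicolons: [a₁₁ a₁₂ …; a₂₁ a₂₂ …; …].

T = [-768/425 -1521/1700 0; 2043/425 -576/425 0; 0 0 1]

T1 = [7/25 -24/25 0; 24/25 7/25 0; 0 0 1]
T2·T1 = [7/50 -12/25 0; 36/25 21/50 0; 0 0 1]
T3·…·T1 = [512/425 507/850 0; -681/850 96/425 0; 0 0 1]
T4·…·T1 = [-512/425 -507/850 0; -2043/850 288/425 0; 0 0 1]
T5·…·T1 = [-768/425 -1521/1700 0; 2043/425 -576/425 0; 0 0 1]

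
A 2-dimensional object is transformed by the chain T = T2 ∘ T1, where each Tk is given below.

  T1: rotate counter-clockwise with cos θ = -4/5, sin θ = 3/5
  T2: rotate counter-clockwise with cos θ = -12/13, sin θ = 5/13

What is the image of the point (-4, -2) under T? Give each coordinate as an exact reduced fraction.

T(p) = (-244/65, 158/65)

T1 rotate counter-clockwise with cos θ = -4/5, sin θ = 3/5: (-4, -2) → (22/5, -4/5)
T2 rotate counter-clockwise with cos θ = -12/13, sin θ = 5/13: (22/5, -4/5) → (-244/65, 158/65)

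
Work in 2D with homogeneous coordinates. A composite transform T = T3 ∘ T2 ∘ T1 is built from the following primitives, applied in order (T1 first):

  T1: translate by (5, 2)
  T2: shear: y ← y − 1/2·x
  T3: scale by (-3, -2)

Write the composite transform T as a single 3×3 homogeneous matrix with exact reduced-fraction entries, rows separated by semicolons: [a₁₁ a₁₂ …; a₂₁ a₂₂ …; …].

T = [-3 0 -15; 1 -2 1; 0 0 1]

T1 = [1 0 5; 0 1 2; 0 0 1]
T2·T1 = [1 0 5; -1/2 1 -1/2; 0 0 1]
T3·…·T1 = [-3 0 -15; 1 -2 1; 0 0 1]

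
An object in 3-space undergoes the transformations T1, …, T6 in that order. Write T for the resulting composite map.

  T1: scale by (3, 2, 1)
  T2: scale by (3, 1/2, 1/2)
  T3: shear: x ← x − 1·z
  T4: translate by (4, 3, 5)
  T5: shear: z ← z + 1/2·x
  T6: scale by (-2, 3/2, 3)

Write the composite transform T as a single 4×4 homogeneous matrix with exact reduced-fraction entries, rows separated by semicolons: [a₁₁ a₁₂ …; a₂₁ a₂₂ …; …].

T1 = [3 0 0 0; 0 2 0 0; 0 0 1 0; 0 0 0 1]
T2·T1 = [9 0 0 0; 0 1 0 0; 0 0 1/2 0; 0 0 0 1]
T3·…·T1 = [9 0 -1/2 0; 0 1 0 0; 0 0 1/2 0; 0 0 0 1]
T4·…·T1 = [9 0 -1/2 4; 0 1 0 3; 0 0 1/2 5; 0 0 0 1]
T5·…·T1 = [9 0 -1/2 4; 0 1 0 3; 9/2 0 1/4 7; 0 0 0 1]
T6·…·T1 = [-18 0 1 -8; 0 3/2 0 9/2; 27/2 0 3/4 21; 0 0 0 1]

T = [-18 0 1 -8; 0 3/2 0 9/2; 27/2 0 3/4 21; 0 0 0 1]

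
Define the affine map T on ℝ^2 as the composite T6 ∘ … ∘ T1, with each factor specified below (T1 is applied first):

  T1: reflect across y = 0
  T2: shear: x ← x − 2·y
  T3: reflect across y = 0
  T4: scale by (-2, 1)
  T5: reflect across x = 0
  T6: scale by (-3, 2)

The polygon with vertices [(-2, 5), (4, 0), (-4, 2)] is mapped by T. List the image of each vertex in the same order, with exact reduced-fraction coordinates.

T1 reflect across y = 0: (-2, 5) → (-2, -5); (4, 0) → (4, 0); (-4, 2) → (-4, -2)
T2 shear: x ← x − 2·y: (-2, -5) → (8, -5); (4, 0) → (4, 0); (-4, -2) → (0, -2)
T3 reflect across y = 0: (8, -5) → (8, 5); (4, 0) → (4, 0); (0, -2) → (0, 2)
T4 scale by (-2, 1): (8, 5) → (-16, 5); (4, 0) → (-8, 0); (0, 2) → (0, 2)
T5 reflect across x = 0: (-16, 5) → (16, 5); (-8, 0) → (8, 0); (0, 2) → (0, 2)
T6 scale by (-3, 2): (16, 5) → (-48, 10); (8, 0) → (-24, 0); (0, 2) → (0, 4)

image vertices: (-48, 10), (-24, 0), (0, 4)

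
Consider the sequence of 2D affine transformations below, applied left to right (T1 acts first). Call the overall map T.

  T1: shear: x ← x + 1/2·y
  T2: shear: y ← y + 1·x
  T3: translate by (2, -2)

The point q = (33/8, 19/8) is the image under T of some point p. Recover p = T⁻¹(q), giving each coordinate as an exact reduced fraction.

T1 = [1 1/2 0; 0 1 0; 0 0 1]
T2·T1 = [1 1/2 0; 1 3/2 0; 0 0 1]
T3·…·T1 = [1 1/2 2; 1 3/2 -2; 0 0 1]
det M = 1; M⁻¹ = [3/2 -1/2 -4; -1 1 4; 0 0 1]
M⁻¹ · (33/8, 19/8)ᵀ = (1, 9/4)ᵀ

p = (1, 9/4)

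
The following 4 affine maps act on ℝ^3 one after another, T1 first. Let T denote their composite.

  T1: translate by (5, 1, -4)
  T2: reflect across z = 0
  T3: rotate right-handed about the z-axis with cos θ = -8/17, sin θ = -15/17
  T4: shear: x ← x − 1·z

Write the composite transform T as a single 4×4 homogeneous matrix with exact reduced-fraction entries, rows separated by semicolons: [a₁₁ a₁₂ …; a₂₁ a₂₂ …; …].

T1 = [1 0 0 5; 0 1 0 1; 0 0 1 -4; 0 0 0 1]
T2·T1 = [1 0 0 5; 0 1 0 1; 0 0 -1 4; 0 0 0 1]
T3·…·T1 = [-8/17 15/17 0 -25/17; -15/17 -8/17 0 -83/17; 0 0 -1 4; 0 0 0 1]
T4·…·T1 = [-8/17 15/17 1 -93/17; -15/17 -8/17 0 -83/17; 0 0 -1 4; 0 0 0 1]

T = [-8/17 15/17 1 -93/17; -15/17 -8/17 0 -83/17; 0 0 -1 4; 0 0 0 1]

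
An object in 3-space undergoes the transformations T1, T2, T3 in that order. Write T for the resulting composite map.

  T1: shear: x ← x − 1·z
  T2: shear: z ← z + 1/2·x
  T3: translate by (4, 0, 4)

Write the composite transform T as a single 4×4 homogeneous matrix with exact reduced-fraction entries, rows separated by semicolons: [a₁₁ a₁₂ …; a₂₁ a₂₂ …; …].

T = [1 0 -1 4; 0 1 0 0; 1/2 0 1/2 4; 0 0 0 1]

T1 = [1 0 -1 0; 0 1 0 0; 0 0 1 0; 0 0 0 1]
T2·T1 = [1 0 -1 0; 0 1 0 0; 1/2 0 1/2 0; 0 0 0 1]
T3·…·T1 = [1 0 -1 4; 0 1 0 0; 1/2 0 1/2 4; 0 0 0 1]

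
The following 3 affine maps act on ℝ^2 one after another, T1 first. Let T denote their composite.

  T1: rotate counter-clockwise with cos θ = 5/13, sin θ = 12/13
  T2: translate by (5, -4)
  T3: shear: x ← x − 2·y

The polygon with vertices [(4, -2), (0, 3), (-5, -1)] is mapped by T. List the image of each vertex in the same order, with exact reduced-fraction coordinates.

image vertices: (137/13, -14/13), (103/13, -37/13), (22, -9)

T1 rotate counter-clockwise with cos θ = 5/13, sin θ = 12/13: (4, -2) → (44/13, 38/13); (0, 3) → (-36/13, 15/13); (-5, -1) → (-1, -5)
T2 translate by (5, -4): (44/13, 38/13) → (109/13, -14/13); (-36/13, 15/13) → (29/13, -37/13); (-1, -5) → (4, -9)
T3 shear: x ← x − 2·y: (109/13, -14/13) → (137/13, -14/13); (29/13, -37/13) → (103/13, -37/13); (4, -9) → (22, -9)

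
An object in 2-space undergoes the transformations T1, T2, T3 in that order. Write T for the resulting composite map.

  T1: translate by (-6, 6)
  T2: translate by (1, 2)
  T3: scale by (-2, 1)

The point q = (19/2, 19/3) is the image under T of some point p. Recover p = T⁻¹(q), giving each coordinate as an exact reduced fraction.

p = (1/4, -5/3)

T1 = [1 0 -6; 0 1 6; 0 0 1]
T2·T1 = [1 0 -5; 0 1 8; 0 0 1]
T3·…·T1 = [-2 0 10; 0 1 8; 0 0 1]
det M = -2; M⁻¹ = [-1/2 0 5; 0 1 -8; 0 0 1]
M⁻¹ · (19/2, 19/3)ᵀ = (1/4, -5/3)ᵀ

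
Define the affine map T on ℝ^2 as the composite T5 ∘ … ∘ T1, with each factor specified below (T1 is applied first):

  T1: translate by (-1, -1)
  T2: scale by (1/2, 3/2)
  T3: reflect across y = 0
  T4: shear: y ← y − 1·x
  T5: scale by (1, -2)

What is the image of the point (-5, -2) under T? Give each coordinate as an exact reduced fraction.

T1 translate by (-1, -1): (-5, -2) → (-6, -3)
T2 scale by (1/2, 3/2): (-6, -3) → (-3, -9/2)
T3 reflect across y = 0: (-3, -9/2) → (-3, 9/2)
T4 shear: y ← y − 1·x: (-3, 9/2) → (-3, 15/2)
T5 scale by (1, -2): (-3, 15/2) → (-3, -15)

T(p) = (-3, -15)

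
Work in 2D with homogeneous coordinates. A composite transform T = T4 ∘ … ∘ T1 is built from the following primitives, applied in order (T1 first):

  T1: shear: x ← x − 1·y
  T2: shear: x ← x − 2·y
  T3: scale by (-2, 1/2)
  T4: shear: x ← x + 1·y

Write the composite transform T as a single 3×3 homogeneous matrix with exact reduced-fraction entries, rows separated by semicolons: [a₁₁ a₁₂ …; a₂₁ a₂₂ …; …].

T1 = [1 -1 0; 0 1 0; 0 0 1]
T2·T1 = [1 -3 0; 0 1 0; 0 0 1]
T3·…·T1 = [-2 6 0; 0 1/2 0; 0 0 1]
T4·…·T1 = [-2 13/2 0; 0 1/2 0; 0 0 1]

T = [-2 13/2 0; 0 1/2 0; 0 0 1]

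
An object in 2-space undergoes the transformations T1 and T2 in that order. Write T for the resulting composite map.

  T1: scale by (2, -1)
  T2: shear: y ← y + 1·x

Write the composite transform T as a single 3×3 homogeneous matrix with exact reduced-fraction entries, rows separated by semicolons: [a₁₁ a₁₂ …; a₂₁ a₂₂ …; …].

T1 = [2 0 0; 0 -1 0; 0 0 1]
T2·T1 = [2 0 0; 2 -1 0; 0 0 1]

T = [2 0 0; 2 -1 0; 0 0 1]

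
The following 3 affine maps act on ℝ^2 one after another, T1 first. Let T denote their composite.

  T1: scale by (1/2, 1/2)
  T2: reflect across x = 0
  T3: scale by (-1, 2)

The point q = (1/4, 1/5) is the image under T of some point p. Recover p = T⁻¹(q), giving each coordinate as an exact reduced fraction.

T1 = [1/2 0 0; 0 1/2 0; 0 0 1]
T2·T1 = [-1/2 0 0; 0 1/2 0; 0 0 1]
T3·…·T1 = [1/2 0 0; 0 1 0; 0 0 1]
det M = 1/2; M⁻¹ = [2 0 0; 0 1 0; 0 0 1]
M⁻¹ · (1/4, 1/5)ᵀ = (1/2, 1/5)ᵀ

p = (1/2, 1/5)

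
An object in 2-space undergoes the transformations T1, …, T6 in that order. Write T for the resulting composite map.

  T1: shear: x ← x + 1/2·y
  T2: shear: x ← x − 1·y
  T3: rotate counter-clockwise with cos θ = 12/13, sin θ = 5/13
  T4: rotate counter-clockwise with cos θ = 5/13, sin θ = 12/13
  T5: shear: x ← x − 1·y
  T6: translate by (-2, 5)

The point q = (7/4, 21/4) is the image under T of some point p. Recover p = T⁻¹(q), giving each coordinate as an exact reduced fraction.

T1 = [1 1/2 0; 0 1 0; 0 0 1]
T2·T1 = [1 -1/2 0; 0 1 0; 0 0 1]
T3·…·T1 = [12/13 -11/13 0; 5/13 19/26 0; 0 0 1]
T4·…·T1 = [0 -1 0; 1 -1/2 0; 0 0 1]
T5·…·T1 = [-1 -1/2 0; 1 -1/2 0; 0 0 1]
T6·…·T1 = [-1 -1/2 -2; 1 -1/2 5; 0 0 1]
det M = 1; M⁻¹ = [-1/2 1/2 -7/2; -1 -1 3; 0 0 1]
M⁻¹ · (7/4, 21/4)ᵀ = (-7/4, -4)ᵀ

p = (-7/4, -4)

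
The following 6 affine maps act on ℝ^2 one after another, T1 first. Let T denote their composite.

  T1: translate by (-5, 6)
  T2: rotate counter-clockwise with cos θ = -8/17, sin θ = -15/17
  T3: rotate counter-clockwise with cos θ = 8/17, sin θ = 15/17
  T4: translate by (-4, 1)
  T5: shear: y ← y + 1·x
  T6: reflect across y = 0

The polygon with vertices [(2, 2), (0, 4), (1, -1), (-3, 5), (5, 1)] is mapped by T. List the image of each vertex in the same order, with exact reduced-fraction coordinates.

image vertices: (281/289, -2578/289), (439/289, -3538/289), (-600/289, -1454/289), (196/289, -4176/289), (524/289, -1940/289)

T1 translate by (-5, 6): (2, 2) → (-3, 8); (0, 4) → (-5, 10); (1, -1) → (-4, 5); (-3, 5) → (-8, 11); (5, 1) → (0, 7)
T2 rotate counter-clockwise with cos θ = -8/17, sin θ = -15/17: (-3, 8) → (144/17, -19/17); (-5, 10) → (190/17, -5/17); (-4, 5) → (107/17, 20/17); (-8, 11) → (229/17, 32/17); (0, 7) → (105/17, -56/17)
T3 rotate counter-clockwise with cos θ = 8/17, sin θ = 15/17: (144/17, -19/17) → (1437/289, 2008/289); (190/17, -5/17) → (1595/289, 2810/289); (107/17, 20/17) → (556/289, 1765/289); (229/17, 32/17) → (1352/289, 3691/289); (105/17, -56/17) → (1680/289, 1127/289)
T4 translate by (-4, 1): (1437/289, 2008/289) → (281/289, 2297/289); (1595/289, 2810/289) → (439/289, 3099/289); (556/289, 1765/289) → (-600/289, 2054/289); (1352/289, 3691/289) → (196/289, 3980/289); (1680/289, 1127/289) → (524/289, 1416/289)
T5 shear: y ← y + 1·x: (281/289, 2297/289) → (281/289, 2578/289); (439/289, 3099/289) → (439/289, 3538/289); (-600/289, 2054/289) → (-600/289, 1454/289); (196/289, 3980/289) → (196/289, 4176/289); (524/289, 1416/289) → (524/289, 1940/289)
T6 reflect across y = 0: (281/289, 2578/289) → (281/289, -2578/289); (439/289, 3538/289) → (439/289, -3538/289); (-600/289, 1454/289) → (-600/289, -1454/289); (196/289, 4176/289) → (196/289, -4176/289); (524/289, 1940/289) → (524/289, -1940/289)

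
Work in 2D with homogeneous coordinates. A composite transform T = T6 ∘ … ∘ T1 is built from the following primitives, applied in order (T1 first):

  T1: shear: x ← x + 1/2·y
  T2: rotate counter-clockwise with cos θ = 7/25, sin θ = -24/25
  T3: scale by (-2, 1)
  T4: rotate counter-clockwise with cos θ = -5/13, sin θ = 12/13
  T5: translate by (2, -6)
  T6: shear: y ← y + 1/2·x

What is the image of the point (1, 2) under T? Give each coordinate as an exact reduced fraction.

T(p) = (1678/325, -2429/325)

T1 shear: x ← x + 1/2·y: (1, 2) → (2, 2)
T2 rotate counter-clockwise with cos θ = 7/25, sin θ = -24/25: (2, 2) → (62/25, -34/25)
T3 scale by (-2, 1): (62/25, -34/25) → (-124/25, -34/25)
T4 rotate counter-clockwise with cos θ = -5/13, sin θ = 12/13: (-124/25, -34/25) → (1028/325, -1318/325)
T5 translate by (2, -6): (1028/325, -1318/325) → (1678/325, -3268/325)
T6 shear: y ← y + 1/2·x: (1678/325, -3268/325) → (1678/325, -2429/325)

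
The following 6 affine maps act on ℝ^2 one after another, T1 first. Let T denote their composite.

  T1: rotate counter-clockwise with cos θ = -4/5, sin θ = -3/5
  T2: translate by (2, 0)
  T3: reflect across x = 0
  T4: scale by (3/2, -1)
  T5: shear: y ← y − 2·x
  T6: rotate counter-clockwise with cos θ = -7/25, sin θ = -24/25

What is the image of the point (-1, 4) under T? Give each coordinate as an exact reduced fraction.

T(p) = (2457/125, 299/125)

T1 rotate counter-clockwise with cos θ = -4/5, sin θ = -3/5: (-1, 4) → (16/5, -13/5)
T2 translate by (2, 0): (16/5, -13/5) → (26/5, -13/5)
T3 reflect across x = 0: (26/5, -13/5) → (-26/5, -13/5)
T4 scale by (3/2, -1): (-26/5, -13/5) → (-39/5, 13/5)
T5 shear: y ← y − 2·x: (-39/5, 13/5) → (-39/5, 91/5)
T6 rotate counter-clockwise with cos θ = -7/25, sin θ = -24/25: (-39/5, 91/5) → (2457/125, 299/125)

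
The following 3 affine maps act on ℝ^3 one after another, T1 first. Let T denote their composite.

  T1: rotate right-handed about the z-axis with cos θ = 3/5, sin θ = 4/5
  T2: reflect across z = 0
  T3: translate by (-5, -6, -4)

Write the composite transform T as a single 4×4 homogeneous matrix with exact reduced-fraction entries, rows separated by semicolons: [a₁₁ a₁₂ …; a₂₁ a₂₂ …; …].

T1 = [3/5 -4/5 0 0; 4/5 3/5 0 0; 0 0 1 0; 0 0 0 1]
T2·T1 = [3/5 -4/5 0 0; 4/5 3/5 0 0; 0 0 -1 0; 0 0 0 1]
T3·…·T1 = [3/5 -4/5 0 -5; 4/5 3/5 0 -6; 0 0 -1 -4; 0 0 0 1]

T = [3/5 -4/5 0 -5; 4/5 3/5 0 -6; 0 0 -1 -4; 0 0 0 1]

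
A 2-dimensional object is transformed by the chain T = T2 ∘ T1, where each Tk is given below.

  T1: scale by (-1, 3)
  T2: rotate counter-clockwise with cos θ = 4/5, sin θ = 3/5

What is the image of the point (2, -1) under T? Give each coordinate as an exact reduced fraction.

T(p) = (1/5, -18/5)

T1 scale by (-1, 3): (2, -1) → (-2, -3)
T2 rotate counter-clockwise with cos θ = 4/5, sin θ = 3/5: (-2, -3) → (1/5, -18/5)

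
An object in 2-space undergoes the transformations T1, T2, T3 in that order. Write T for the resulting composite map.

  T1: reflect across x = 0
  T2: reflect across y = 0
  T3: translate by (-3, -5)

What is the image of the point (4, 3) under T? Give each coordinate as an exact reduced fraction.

T1 reflect across x = 0: (4, 3) → (-4, 3)
T2 reflect across y = 0: (-4, 3) → (-4, -3)
T3 translate by (-3, -5): (-4, -3) → (-7, -8)

T(p) = (-7, -8)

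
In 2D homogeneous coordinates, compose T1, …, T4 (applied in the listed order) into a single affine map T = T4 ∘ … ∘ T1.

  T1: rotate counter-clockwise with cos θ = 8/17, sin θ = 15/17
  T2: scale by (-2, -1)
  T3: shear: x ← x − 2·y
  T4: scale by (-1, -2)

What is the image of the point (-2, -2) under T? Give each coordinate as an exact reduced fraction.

T1 rotate counter-clockwise with cos θ = 8/17, sin θ = 15/17: (-2, -2) → (14/17, -46/17)
T2 scale by (-2, -1): (14/17, -46/17) → (-28/17, 46/17)
T3 shear: x ← x − 2·y: (-28/17, 46/17) → (-120/17, 46/17)
T4 scale by (-1, -2): (-120/17, 46/17) → (120/17, -92/17)

T(p) = (120/17, -92/17)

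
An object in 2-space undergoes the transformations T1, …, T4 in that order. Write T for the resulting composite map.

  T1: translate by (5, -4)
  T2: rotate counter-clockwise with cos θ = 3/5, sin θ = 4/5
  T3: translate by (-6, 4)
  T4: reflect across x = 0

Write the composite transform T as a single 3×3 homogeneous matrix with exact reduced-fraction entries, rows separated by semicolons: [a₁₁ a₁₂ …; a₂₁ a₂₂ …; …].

T1 = [1 0 5; 0 1 -4; 0 0 1]
T2·T1 = [3/5 -4/5 31/5; 4/5 3/5 8/5; 0 0 1]
T3·…·T1 = [3/5 -4/5 1/5; 4/5 3/5 28/5; 0 0 1]
T4·…·T1 = [-3/5 4/5 -1/5; 4/5 3/5 28/5; 0 0 1]

T = [-3/5 4/5 -1/5; 4/5 3/5 28/5; 0 0 1]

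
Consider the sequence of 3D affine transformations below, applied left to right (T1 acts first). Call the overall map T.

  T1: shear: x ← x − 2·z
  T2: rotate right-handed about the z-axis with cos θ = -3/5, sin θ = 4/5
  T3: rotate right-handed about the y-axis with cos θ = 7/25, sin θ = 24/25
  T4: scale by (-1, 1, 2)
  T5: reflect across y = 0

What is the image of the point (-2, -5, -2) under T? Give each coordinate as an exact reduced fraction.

T(p) = (142/125, -23/5, -812/125)

T1 shear: x ← x − 2·z: (-2, -5, -2) → (2, -5, -2)
T2 rotate right-handed about the z-axis with cos θ = -3/5, sin θ = 4/5: (2, -5, -2) → (14/5, 23/5, -2)
T3 rotate right-handed about the y-axis with cos θ = 7/25, sin θ = 24/25: (14/5, 23/5, -2) → (-142/125, 23/5, -406/125)
T4 scale by (-1, 1, 2): (-142/125, 23/5, -406/125) → (142/125, 23/5, -812/125)
T5 reflect across y = 0: (142/125, 23/5, -812/125) → (142/125, -23/5, -812/125)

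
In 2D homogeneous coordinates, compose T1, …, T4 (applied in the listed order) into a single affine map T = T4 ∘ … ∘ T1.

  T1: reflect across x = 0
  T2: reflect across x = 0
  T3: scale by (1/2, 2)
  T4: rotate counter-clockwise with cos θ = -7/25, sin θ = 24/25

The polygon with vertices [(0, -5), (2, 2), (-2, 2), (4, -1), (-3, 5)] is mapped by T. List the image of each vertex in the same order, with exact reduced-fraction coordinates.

image vertices: (48/5, 14/5), (-103/25, -4/25), (-89/25, -52/25), (34/25, 62/25), (-459/50, -106/25)

T1 reflect across x = 0: (0, -5) → (0, -5); (2, 2) → (-2, 2); (-2, 2) → (2, 2); (4, -1) → (-4, -1); (-3, 5) → (3, 5)
T2 reflect across x = 0: (0, -5) → (0, -5); (-2, 2) → (2, 2); (2, 2) → (-2, 2); (-4, -1) → (4, -1); (3, 5) → (-3, 5)
T3 scale by (1/2, 2): (0, -5) → (0, -10); (2, 2) → (1, 4); (-2, 2) → (-1, 4); (4, -1) → (2, -2); (-3, 5) → (-3/2, 10)
T4 rotate counter-clockwise with cos θ = -7/25, sin θ = 24/25: (0, -10) → (48/5, 14/5); (1, 4) → (-103/25, -4/25); (-1, 4) → (-89/25, -52/25); (2, -2) → (34/25, 62/25); (-3/2, 10) → (-459/50, -106/25)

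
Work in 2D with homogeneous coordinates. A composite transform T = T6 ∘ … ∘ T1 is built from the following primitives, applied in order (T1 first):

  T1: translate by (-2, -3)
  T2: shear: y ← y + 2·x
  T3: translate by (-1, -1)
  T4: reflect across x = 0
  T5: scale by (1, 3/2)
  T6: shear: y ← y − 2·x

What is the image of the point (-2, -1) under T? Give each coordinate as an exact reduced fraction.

T(p) = (5, -59/2)

T1 translate by (-2, -3): (-2, -1) → (-4, -4)
T2 shear: y ← y + 2·x: (-4, -4) → (-4, -12)
T3 translate by (-1, -1): (-4, -12) → (-5, -13)
T4 reflect across x = 0: (-5, -13) → (5, -13)
T5 scale by (1, 3/2): (5, -13) → (5, -39/2)
T6 shear: y ← y − 2·x: (5, -39/2) → (5, -59/2)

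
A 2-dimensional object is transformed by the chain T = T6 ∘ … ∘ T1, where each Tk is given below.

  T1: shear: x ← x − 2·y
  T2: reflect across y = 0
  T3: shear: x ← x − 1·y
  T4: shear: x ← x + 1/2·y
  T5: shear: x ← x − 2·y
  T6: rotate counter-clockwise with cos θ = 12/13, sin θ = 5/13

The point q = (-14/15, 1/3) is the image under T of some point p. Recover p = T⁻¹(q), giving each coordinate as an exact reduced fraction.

T1 = [1 -2 0; 0 1 0; 0 0 1]
T2·T1 = [1 -2 0; 0 -1 0; 0 0 1]
T3·…·T1 = [1 -1 0; 0 -1 0; 0 0 1]
T4·…·T1 = [1 -3/2 0; 0 -1 0; 0 0 1]
T5·…·T1 = [1 1/2 0; 0 -1 0; 0 0 1]
T6·…·T1 = [12/13 11/13 0; 5/13 -19/26 0; 0 0 1]
det M = -1; M⁻¹ = [19/26 11/13 0; 5/13 -12/13 0; 0 0 1]
M⁻¹ · (-14/15, 1/3)ᵀ = (-2/5, -2/3)ᵀ

p = (-2/5, -2/3)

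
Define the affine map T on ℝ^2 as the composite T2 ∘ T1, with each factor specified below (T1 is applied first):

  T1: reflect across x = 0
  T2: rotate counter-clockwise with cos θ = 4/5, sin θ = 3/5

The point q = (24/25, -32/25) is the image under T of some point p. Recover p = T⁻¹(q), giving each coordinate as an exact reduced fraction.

T1 = [-1 0 0; 0 1 0; 0 0 1]
T2·T1 = [-4/5 -3/5 0; -3/5 4/5 0; 0 0 1]
det M = -1; M⁻¹ = [-4/5 -3/5 0; -3/5 4/5 0; 0 0 1]
M⁻¹ · (24/25, -32/25)ᵀ = (0, -8/5)ᵀ

p = (0, -8/5)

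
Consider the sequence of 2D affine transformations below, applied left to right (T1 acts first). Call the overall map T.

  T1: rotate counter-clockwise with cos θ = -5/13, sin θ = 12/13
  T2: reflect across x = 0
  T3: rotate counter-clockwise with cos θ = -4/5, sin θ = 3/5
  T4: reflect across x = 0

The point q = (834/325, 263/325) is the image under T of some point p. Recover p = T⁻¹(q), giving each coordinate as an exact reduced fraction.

p = (9/5, 2)

T1 = [-5/13 -12/13 0; 12/13 -5/13 0; 0 0 1]
T2·T1 = [5/13 12/13 0; 12/13 -5/13 0; 0 0 1]
T3·…·T1 = [-56/65 -33/65 0; -33/65 56/65 0; 0 0 1]
T4·…·T1 = [56/65 33/65 0; -33/65 56/65 0; 0 0 1]
det M = 1; M⁻¹ = [56/65 -33/65 0; 33/65 56/65 0; 0 0 1]
M⁻¹ · (834/325, 263/325)ᵀ = (9/5, 2)ᵀ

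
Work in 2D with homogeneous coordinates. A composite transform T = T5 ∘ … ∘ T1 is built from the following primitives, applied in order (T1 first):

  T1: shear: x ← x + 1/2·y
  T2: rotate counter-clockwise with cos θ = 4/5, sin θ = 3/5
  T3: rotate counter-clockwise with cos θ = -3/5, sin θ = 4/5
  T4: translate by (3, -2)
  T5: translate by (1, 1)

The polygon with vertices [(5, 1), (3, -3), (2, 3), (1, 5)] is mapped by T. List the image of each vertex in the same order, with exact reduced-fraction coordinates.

T1 shear: x ← x + 1/2·y: (5, 1) → (11/2, 1); (3, -3) → (3/2, -3); (2, 3) → (7/2, 3); (1, 5) → (7/2, 5)
T2 rotate counter-clockwise with cos θ = 4/5, sin θ = 3/5: (11/2, 1) → (19/5, 41/10); (3/2, -3) → (3, -3/2); (7/2, 3) → (1, 9/2); (7/2, 5) → (-1/5, 61/10)
T3 rotate counter-clockwise with cos θ = -3/5, sin θ = 4/5: (19/5, 41/10) → (-139/25, 29/50); (3, -3/2) → (-3/5, 33/10); (1, 9/2) → (-21/5, -19/10); (-1/5, 61/10) → (-119/25, -191/50)
T4 translate by (3, -2): (-139/25, 29/50) → (-64/25, -71/50); (-3/5, 33/10) → (12/5, 13/10); (-21/5, -19/10) → (-6/5, -39/10); (-119/25, -191/50) → (-44/25, -291/50)
T5 translate by (1, 1): (-64/25, -71/50) → (-39/25, -21/50); (12/5, 13/10) → (17/5, 23/10); (-6/5, -39/10) → (-1/5, -29/10); (-44/25, -291/50) → (-19/25, -241/50)

image vertices: (-39/25, -21/50), (17/5, 23/10), (-1/5, -29/10), (-19/25, -241/50)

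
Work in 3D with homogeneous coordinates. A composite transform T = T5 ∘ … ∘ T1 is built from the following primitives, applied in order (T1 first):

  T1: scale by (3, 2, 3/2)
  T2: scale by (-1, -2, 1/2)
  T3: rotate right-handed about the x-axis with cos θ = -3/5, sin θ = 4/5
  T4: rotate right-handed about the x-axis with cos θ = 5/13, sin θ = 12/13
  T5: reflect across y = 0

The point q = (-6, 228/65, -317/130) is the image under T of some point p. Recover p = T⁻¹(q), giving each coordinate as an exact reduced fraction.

T1 = [3 0 0 0; 0 2 0 0; 0 0 3/2 0; 0 0 0 1]
T2·T1 = [-3 0 0 0; 0 -4 0 0; 0 0 3/4 0; 0 0 0 1]
T3·…·T1 = [-3 0 0 0; 0 12/5 -3/5 0; 0 -16/5 -9/20 0; 0 0 0 1]
T4·…·T1 = [-3 0 0 0; 0 252/65 12/65 0; 0 64/65 -189/260 0; 0 0 0 1]
T5·…·T1 = [-3 0 0 0; 0 -252/65 -12/65 0; 0 64/65 -189/260 0; 0 0 0 1]
det M = -9; M⁻¹ = [-1/3 0 0 0; 0 -63/260 4/65 0; 0 -64/195 -84/65 0; 0 0 0 1]
M⁻¹ · (-6, 228/65, -317/130)ᵀ = (2, -1, 2)ᵀ

p = (2, -1, 2)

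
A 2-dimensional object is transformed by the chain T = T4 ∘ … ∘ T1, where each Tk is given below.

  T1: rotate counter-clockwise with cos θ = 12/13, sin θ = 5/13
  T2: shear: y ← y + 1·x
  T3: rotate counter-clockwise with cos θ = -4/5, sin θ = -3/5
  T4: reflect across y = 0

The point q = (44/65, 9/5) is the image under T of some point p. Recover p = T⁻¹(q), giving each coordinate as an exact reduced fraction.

T1 = [12/13 -5/13 0; 5/13 12/13 0; 0 0 1]
T2·T1 = [12/13 -5/13 0; 17/13 7/13 0; 0 0 1]
T3·…·T1 = [3/65 41/65 0; -8/5 -1/5 0; 0 0 1]
T4·…·T1 = [3/65 41/65 0; 8/5 1/5 0; 0 0 1]
det M = -1; M⁻¹ = [-1/5 41/65 0; 8/5 -3/65 0; 0 0 1]
M⁻¹ · (44/65, 9/5)ᵀ = (1, 1)ᵀ

p = (1, 1)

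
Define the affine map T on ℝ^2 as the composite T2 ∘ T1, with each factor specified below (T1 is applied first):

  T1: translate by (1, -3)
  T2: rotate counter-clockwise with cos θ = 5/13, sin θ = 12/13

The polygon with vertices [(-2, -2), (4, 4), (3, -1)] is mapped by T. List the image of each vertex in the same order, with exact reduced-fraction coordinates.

T1 translate by (1, -3): (-2, -2) → (-1, -5); (4, 4) → (5, 1); (3, -1) → (4, -4)
T2 rotate counter-clockwise with cos θ = 5/13, sin θ = 12/13: (-1, -5) → (55/13, -37/13); (5, 1) → (1, 5); (4, -4) → (68/13, 28/13)

image vertices: (55/13, -37/13), (1, 5), (68/13, 28/13)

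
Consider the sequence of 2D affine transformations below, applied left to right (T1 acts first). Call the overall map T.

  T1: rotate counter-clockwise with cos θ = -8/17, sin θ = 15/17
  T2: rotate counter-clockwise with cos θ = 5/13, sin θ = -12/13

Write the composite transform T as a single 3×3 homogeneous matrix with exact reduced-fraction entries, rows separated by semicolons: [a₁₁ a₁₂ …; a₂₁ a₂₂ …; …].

T = [140/221 -171/221 0; 171/221 140/221 0; 0 0 1]

T1 = [-8/17 -15/17 0; 15/17 -8/17 0; 0 0 1]
T2·T1 = [140/221 -171/221 0; 171/221 140/221 0; 0 0 1]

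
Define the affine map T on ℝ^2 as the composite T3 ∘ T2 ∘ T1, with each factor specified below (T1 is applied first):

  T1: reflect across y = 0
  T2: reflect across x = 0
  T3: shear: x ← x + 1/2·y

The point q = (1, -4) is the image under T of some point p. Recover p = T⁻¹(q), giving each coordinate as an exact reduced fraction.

p = (-3, 4)

T1 = [1 0 0; 0 -1 0; 0 0 1]
T2·T1 = [-1 0 0; 0 -1 0; 0 0 1]
T3·…·T1 = [-1 -1/2 0; 0 -1 0; 0 0 1]
det M = 1; M⁻¹ = [-1 1/2 0; 0 -1 0; 0 0 1]
M⁻¹ · (1, -4)ᵀ = (-3, 4)ᵀ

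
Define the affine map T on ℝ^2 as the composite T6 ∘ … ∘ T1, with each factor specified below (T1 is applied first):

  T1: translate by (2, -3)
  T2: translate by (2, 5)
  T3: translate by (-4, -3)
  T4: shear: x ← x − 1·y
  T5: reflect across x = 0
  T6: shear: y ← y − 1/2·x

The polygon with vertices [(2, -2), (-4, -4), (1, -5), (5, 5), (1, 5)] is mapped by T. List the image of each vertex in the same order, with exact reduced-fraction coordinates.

image vertices: (-5, -1/2), (-1, -9/2), (-7, -5/2), (-1, 9/2), (3, 5/2)

T1 translate by (2, -3): (2, -2) → (4, -5); (-4, -4) → (-2, -7); (1, -5) → (3, -8); (5, 5) → (7, 2); (1, 5) → (3, 2)
T2 translate by (2, 5): (4, -5) → (6, 0); (-2, -7) → (0, -2); (3, -8) → (5, -3); (7, 2) → (9, 7); (3, 2) → (5, 7)
T3 translate by (-4, -3): (6, 0) → (2, -3); (0, -2) → (-4, -5); (5, -3) → (1, -6); (9, 7) → (5, 4); (5, 7) → (1, 4)
T4 shear: x ← x − 1·y: (2, -3) → (5, -3); (-4, -5) → (1, -5); (1, -6) → (7, -6); (5, 4) → (1, 4); (1, 4) → (-3, 4)
T5 reflect across x = 0: (5, -3) → (-5, -3); (1, -5) → (-1, -5); (7, -6) → (-7, -6); (1, 4) → (-1, 4); (-3, 4) → (3, 4)
T6 shear: y ← y − 1/2·x: (-5, -3) → (-5, -1/2); (-1, -5) → (-1, -9/2); (-7, -6) → (-7, -5/2); (-1, 4) → (-1, 9/2); (3, 4) → (3, 5/2)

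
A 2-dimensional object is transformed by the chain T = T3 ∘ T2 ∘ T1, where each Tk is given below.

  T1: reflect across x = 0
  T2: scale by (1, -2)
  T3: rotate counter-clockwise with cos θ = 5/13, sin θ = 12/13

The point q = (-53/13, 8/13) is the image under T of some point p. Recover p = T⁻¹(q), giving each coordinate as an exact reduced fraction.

T1 = [-1 0 0; 0 1 0; 0 0 1]
T2·T1 = [-1 0 0; 0 -2 0; 0 0 1]
T3·…·T1 = [-5/13 24/13 0; -12/13 -10/13 0; 0 0 1]
det M = 2; M⁻¹ = [-5/13 -12/13 0; 6/13 -5/26 0; 0 0 1]
M⁻¹ · (-53/13, 8/13)ᵀ = (1, -2)ᵀ

p = (1, -2)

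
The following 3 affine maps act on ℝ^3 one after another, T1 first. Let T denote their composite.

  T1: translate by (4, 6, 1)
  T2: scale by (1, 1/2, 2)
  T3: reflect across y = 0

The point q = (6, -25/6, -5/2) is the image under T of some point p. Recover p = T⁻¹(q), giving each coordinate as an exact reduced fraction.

p = (2, 7/3, -9/4)

T1 = [1 0 0 4; 0 1 0 6; 0 0 1 1; 0 0 0 1]
T2·T1 = [1 0 0 4; 0 1/2 0 3; 0 0 2 2; 0 0 0 1]
T3·…·T1 = [1 0 0 4; 0 -1/2 0 -3; 0 0 2 2; 0 0 0 1]
det M = -1; M⁻¹ = [1 0 0 -4; 0 -2 0 -6; 0 0 1/2 -1; 0 0 0 1]
M⁻¹ · (6, -25/6, -5/2)ᵀ = (2, 7/3, -9/4)ᵀ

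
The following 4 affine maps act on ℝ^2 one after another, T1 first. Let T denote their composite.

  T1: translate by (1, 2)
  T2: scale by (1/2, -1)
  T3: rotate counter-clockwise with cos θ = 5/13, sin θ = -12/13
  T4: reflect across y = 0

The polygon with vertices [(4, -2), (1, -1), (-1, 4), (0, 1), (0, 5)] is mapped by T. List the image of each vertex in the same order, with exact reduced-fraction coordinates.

image vertices: (25/26, 30/13), (-7/13, 17/13), (-72/13, 30/13), (-67/26, 21/13), (-163/26, 41/13)

T1 translate by (1, 2): (4, -2) → (5, 0); (1, -1) → (2, 1); (-1, 4) → (0, 6); (0, 1) → (1, 3); (0, 5) → (1, 7)
T2 scale by (1/2, -1): (5, 0) → (5/2, 0); (2, 1) → (1, -1); (0, 6) → (0, -6); (1, 3) → (1/2, -3); (1, 7) → (1/2, -7)
T3 rotate counter-clockwise with cos θ = 5/13, sin θ = -12/13: (5/2, 0) → (25/26, -30/13); (1, -1) → (-7/13, -17/13); (0, -6) → (-72/13, -30/13); (1/2, -3) → (-67/26, -21/13); (1/2, -7) → (-163/26, -41/13)
T4 reflect across y = 0: (25/26, -30/13) → (25/26, 30/13); (-7/13, -17/13) → (-7/13, 17/13); (-72/13, -30/13) → (-72/13, 30/13); (-67/26, -21/13) → (-67/26, 21/13); (-163/26, -41/13) → (-163/26, 41/13)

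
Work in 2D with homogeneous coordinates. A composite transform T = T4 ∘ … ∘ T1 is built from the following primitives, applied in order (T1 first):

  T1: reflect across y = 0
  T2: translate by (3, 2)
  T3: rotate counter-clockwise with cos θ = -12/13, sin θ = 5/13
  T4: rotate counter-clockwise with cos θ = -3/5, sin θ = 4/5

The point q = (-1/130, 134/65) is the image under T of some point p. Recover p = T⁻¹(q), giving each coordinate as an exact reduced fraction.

p = (-5, 3/2)

T1 = [1 0 0; 0 -1 0; 0 0 1]
T2·T1 = [1 0 3; 0 -1 2; 0 0 1]
T3·…·T1 = [-12/13 5/13 -46/13; 5/13 12/13 -9/13; 0 0 1]
T4·…·T1 = [16/65 -63/65 174/65; -63/65 -16/65 -157/65; 0 0 1]
det M = -1; M⁻¹ = [16/65 -63/65 -3; -63/65 -16/65 2; 0 0 1]
M⁻¹ · (-1/130, 134/65)ᵀ = (-5, 3/2)ᵀ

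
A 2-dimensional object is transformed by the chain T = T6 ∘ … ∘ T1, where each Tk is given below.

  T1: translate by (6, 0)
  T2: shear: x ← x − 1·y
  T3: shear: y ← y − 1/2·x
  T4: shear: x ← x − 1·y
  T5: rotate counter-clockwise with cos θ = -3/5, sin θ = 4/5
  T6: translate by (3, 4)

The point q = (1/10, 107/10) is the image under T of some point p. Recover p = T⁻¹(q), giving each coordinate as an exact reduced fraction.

p = (2/5, 1)

T1 = [1 0 6; 0 1 0; 0 0 1]
T2·T1 = [1 -1 6; 0 1 0; 0 0 1]
T3·…·T1 = [1 -1 6; -1/2 3/2 -3; 0 0 1]
T4·…·T1 = [3/2 -5/2 9; -1/2 3/2 -3; 0 0 1]
T5·…·T1 = [-1/2 3/10 -3; 3/2 -29/10 9; 0 0 1]
T6·…·T1 = [-1/2 3/10 0; 3/2 -29/10 13; 0 0 1]
det M = 1; M⁻¹ = [-29/10 -3/10 39/10; -3/2 -1/2 13/2; 0 0 1]
M⁻¹ · (1/10, 107/10)ᵀ = (2/5, 1)ᵀ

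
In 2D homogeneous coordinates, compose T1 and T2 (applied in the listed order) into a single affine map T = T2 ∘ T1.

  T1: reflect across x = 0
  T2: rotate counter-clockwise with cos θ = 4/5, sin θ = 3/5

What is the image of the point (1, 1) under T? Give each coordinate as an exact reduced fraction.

T(p) = (-7/5, 1/5)

T1 reflect across x = 0: (1, 1) → (-1, 1)
T2 rotate counter-clockwise with cos θ = 4/5, sin θ = 3/5: (-1, 1) → (-7/5, 1/5)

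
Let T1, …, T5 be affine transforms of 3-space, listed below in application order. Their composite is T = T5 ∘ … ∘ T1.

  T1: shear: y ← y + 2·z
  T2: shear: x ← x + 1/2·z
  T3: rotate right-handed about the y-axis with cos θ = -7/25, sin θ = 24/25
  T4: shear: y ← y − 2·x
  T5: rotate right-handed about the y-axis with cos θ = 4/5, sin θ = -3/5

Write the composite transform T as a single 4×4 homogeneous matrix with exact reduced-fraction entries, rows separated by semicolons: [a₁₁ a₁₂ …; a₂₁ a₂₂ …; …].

T1 = [1 0 0 0; 0 1 2 0; 0 0 1 0; 0 0 0 1]
T2·T1 = [1 0 1/2 0; 0 1 2 0; 0 0 1 0; 0 0 0 1]
T3·…·T1 = [-7/25 0 41/50 0; 0 1 2 0; -24/25 0 -19/25 0; 0 0 0 1]
T4·…·T1 = [-7/25 0 41/50 0; 14/25 1 9/25 0; -24/25 0 -19/25 0; 0 0 0 1]
T5·…·T1 = [44/125 0 139/125 0; 14/25 1 9/25 0; -117/125 0 -29/250 0; 0 0 0 1]

T = [44/125 0 139/125 0; 14/25 1 9/25 0; -117/125 0 -29/250 0; 0 0 0 1]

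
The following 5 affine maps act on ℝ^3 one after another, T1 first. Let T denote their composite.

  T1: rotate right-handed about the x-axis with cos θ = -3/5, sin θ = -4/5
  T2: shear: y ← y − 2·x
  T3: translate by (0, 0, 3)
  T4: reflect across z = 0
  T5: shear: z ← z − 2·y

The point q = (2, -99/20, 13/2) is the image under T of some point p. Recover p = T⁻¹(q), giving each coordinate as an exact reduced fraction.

T1 = [1 0 0 0; 0 -3/5 4/5 0; 0 -4/5 -3/5 0; 0 0 0 1]
T2·T1 = [1 0 0 0; -2 -3/5 4/5 0; 0 -4/5 -3/5 0; 0 0 0 1]
T3·…·T1 = [1 0 0 0; -2 -3/5 4/5 0; 0 -4/5 -3/5 3; 0 0 0 1]
T4·…·T1 = [1 0 0 0; -2 -3/5 4/5 0; 0 4/5 3/5 -3; 0 0 0 1]
T5·…·T1 = [1 0 0 0; -2 -3/5 4/5 0; 4 2 -1 -3; 0 0 0 1]
det M = -1; M⁻¹ = [1 0 0 0; -6/5 1 4/5 12/5; 8/5 2 3/5 9/5; 0 0 0 1]
M⁻¹ · (2, -99/20, 13/2)ᵀ = (2, 1/4, -1)ᵀ

p = (2, 1/4, -1)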